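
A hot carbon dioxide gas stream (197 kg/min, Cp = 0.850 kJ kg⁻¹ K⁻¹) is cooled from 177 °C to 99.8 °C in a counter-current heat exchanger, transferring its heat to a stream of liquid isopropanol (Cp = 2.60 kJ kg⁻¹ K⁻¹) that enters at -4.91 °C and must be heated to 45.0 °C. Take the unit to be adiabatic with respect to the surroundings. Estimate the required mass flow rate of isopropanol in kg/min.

Heat released by hot stream: Q = 197 × 0.850 × (177 − 99.8) = 12927 kJ/min
Energy balance on cold side (adiabatic exchanger): Q = ṁ_c·Cp_c·(T_c,out − T_c,in)
ṁ_c = 12927 / [2.60 × (45.0 − -4.91)] = 99.619 kg/min

ṁ_c = 99.6 kg/min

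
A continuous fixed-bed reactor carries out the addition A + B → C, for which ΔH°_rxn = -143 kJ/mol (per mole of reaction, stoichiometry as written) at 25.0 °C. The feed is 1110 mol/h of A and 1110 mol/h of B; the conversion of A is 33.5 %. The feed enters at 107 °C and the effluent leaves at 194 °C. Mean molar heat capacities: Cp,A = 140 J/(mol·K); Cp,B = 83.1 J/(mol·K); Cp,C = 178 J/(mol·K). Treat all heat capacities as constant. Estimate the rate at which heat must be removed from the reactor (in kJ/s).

Q_out = 9.57 kJ/s

Extent of reaction ξ = 0.335 × 1110 = 371.85 mol/h
Reaction term: ξ·ΔH°_rxn = 371.85 × -143 = -53175 kJ/h
Sensible, feed 107→25 °C: -20307 kJ/h
Outlet flows (mol/h): A 738.15, B 738.15, C 371.85
Sensible, products 25→194 °C: 39017 kJ/h
Q = ΔH = -34464 kJ/h = -9.5733 kW
Heat removed = 9.5733 kJ/s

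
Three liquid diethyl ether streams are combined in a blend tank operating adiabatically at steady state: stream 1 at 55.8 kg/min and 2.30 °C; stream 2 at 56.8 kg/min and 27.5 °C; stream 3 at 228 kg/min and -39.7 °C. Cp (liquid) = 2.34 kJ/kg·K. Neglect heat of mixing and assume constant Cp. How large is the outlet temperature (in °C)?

Energy balance with Q = 0: Σ ṁᵢCp,ᵢ(T_out − Tᵢ) = 0
T_out = Σ ṁᵢCp,ᵢTᵢ / Σ ṁᵢCp,ᵢ
      = -17225 / 797 = -21.613 °C

T_out = -21.6 °C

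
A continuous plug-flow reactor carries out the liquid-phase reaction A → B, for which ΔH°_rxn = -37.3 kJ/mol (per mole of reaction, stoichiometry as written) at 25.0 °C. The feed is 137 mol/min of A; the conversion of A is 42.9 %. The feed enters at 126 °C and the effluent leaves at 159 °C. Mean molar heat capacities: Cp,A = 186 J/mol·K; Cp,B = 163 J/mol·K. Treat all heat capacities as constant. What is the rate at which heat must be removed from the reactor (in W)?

Q_out = 25500 W

Extent of reaction ξ = 0.429 × 137 = 58.773 mol/min
Reaction term: ξ·ΔH°_rxn = 58.773 × -37.3 = -2192.2 kJ/min
Sensible, feed 126→25 °C: -2573.7 kJ/min
Outlet flows (mol/min): A 78.227, B 58.773
Sensible, products 25→159 °C: 3233.4 kJ/min
Q = ΔH = -1532.5 kJ/min = -25.541 kW
Heat removed = 25541 W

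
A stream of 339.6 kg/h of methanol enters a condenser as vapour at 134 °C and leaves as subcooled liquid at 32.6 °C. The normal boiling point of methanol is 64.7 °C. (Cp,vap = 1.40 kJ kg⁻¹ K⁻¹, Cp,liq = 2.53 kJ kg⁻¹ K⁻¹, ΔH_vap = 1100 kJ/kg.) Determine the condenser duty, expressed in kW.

vapour 134→64.7 °C: -97.02 kJ/kg
condensation at 64.7 °C: -1100 kJ/kg
liquid 64.7→32.6 °C: -81.213 kJ/kg
Δh = -97.02 + -1100 + -81.213 = -1278.2 kJ/kg
Q = ṁ·Δh = 339.6 kg/h × -1278.2 kJ/kg = -434090 kJ/h
|Q| = 120.58 kW

Q_c = 121 kW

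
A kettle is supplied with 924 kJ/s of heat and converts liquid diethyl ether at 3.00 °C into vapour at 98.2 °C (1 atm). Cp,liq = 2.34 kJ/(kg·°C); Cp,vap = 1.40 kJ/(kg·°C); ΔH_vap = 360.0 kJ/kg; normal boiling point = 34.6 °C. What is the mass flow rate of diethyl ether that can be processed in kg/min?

ṁ = 106 kg/min

Δh = 2.34×(34.6−3.00) + 360.0 + 1.40×(98.2−34.6) = 522.98 kJ/kg
Q = 924 kJ/s = 924 kJ/s = 55440 kJ/min
ṁ = Q/Δh = 55440 / 522.98 = 106.01 kg/min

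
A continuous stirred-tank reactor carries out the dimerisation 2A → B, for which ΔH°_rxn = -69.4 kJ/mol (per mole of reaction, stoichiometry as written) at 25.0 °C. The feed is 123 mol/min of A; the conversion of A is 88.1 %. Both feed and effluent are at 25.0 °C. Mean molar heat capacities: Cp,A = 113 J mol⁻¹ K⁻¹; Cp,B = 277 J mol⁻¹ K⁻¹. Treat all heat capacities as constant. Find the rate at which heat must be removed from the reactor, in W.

Q_out = 62700 W

Extent of reaction ξ = 0.881 × 123 / 2 = 54.181 mol/min
Reaction term: ξ·ΔH°_rxn = 54.181 × -69.4 = -3760.2 kJ/min
Q = ΔH = -3760.2 kJ/min = -62.67 kW
Heat removed = 62670 W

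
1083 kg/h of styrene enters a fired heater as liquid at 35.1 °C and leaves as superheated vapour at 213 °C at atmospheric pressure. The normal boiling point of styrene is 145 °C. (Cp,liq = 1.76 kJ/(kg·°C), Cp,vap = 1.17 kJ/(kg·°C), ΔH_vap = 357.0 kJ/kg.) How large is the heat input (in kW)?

Q = 190 kW

liquid 35.1→145 °C: 193.42 kJ/kg
vaporisation at 145 °C: 357 kJ/kg
vapour 145→213 °C: 79.56 kJ/kg
Δh = 193.42 + 357 + 79.56 = 629.98 kJ/kg
Q = ṁ·Δh = 1083 kg/h × 629.98 kJ/kg = 682270 kJ/h
|Q| = 189.52 kW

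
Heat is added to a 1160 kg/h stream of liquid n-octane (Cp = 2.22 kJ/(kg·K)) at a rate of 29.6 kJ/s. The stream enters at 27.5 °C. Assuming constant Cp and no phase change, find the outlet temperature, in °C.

Q = 29.6 kJ/s = 106560 kJ/h
ΔT = Q/(ṁ·Cp) = 106560/(1160×2.22) = 41.379 K
T_out = 27.5 + 41.379 = 68.879 °C

T_out = 68.9 °C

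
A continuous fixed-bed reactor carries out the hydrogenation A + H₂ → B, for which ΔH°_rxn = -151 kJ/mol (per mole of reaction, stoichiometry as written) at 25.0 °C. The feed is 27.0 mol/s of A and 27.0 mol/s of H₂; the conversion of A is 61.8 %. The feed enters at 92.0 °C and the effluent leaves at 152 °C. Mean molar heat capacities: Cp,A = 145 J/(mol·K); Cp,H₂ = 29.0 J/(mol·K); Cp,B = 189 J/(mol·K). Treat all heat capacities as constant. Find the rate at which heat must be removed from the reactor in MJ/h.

Q_out = 7940 MJ/h

Extent of reaction ξ = 0.618 × 27.0 = 16.686 mol/s
Reaction term: ξ·ΔH°_rxn = 16.686 × -151 = -2519.6 kJ/s
Sensible, feed 92.0→25 °C: -314.77 kJ/s
Outlet flows (mol/s): A 10.314, H₂ 10.314, B 16.686
Sensible, products 25→152 °C: 628.43 kJ/s
Q = ΔH = -2205.9 kJ/s = -2205.9 kW
Heat removed = 7941.3 MJ/h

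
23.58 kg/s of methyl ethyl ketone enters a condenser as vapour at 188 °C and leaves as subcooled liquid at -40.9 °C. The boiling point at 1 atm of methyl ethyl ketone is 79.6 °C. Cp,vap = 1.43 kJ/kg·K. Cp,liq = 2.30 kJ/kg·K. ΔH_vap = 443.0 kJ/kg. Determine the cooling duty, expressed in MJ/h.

vapour 188→79.6 °C: -155.01 kJ/kg
condensation at 79.6 °C: -443 kJ/kg
liquid 79.6→-40.9 °C: -277.15 kJ/kg
Δh = -155.01 + -443 + -277.15 = -875.16 kJ/kg
Q = ṁ·Δh = 23.58 kg/s × -875.16 kJ/kg = -20636 kJ/s
|Q| = 20636 kW = 74291 MJ/h

Q_c = 74300 MJ/h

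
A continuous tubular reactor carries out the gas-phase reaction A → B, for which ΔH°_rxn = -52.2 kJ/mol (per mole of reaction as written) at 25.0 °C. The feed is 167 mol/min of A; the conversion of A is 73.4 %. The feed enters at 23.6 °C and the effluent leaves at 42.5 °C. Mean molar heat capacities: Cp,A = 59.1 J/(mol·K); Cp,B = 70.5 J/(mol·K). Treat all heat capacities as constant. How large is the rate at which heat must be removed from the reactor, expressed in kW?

Extent of reaction ξ = 0.734 × 167 = 122.58 mol/min
Reaction term: ξ·ΔH°_rxn = 122.58 × -52.2 = -6398.6 kJ/min
Sensible, feed 23.6→25 °C: 13.818 kJ/min
Outlet flows (mol/min): A 44.422, B 122.58
Sensible, products 25→42.5 °C: 197.17 kJ/min
Q = ΔH = -6187.6 kJ/min = -103.13 kW
Heat removed = 103.13 kW

Q_out = 103 kW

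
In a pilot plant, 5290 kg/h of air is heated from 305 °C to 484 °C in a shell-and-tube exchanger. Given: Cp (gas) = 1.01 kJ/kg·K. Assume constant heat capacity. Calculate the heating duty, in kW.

Q = 266 kW

Q = ṁ·Cp·ΔT = 5290 × 1.01 × (484 − 305) = 956380 kJ/h
Converting: 956380 / 3600 s = 265.66 kW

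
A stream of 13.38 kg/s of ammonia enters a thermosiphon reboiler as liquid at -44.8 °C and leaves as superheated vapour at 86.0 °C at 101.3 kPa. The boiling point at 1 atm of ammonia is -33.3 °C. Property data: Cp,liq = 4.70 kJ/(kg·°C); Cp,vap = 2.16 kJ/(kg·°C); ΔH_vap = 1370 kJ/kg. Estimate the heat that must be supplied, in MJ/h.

liquid -44.8→-33.3 °C: 54.05 kJ/kg
vaporisation at -33.3 °C: 1370 kJ/kg
vapour -33.3→86.0 °C: 257.69 kJ/kg
Δh = 54.05 + 1370 + 257.69 = 1681.7 kJ/kg
Q = ṁ·Δh = 13.38 kg/s × 1681.7 kJ/kg = 22502 kJ/s
|Q| = 22502 kW = 81006 MJ/h

Q = 81000 MJ/h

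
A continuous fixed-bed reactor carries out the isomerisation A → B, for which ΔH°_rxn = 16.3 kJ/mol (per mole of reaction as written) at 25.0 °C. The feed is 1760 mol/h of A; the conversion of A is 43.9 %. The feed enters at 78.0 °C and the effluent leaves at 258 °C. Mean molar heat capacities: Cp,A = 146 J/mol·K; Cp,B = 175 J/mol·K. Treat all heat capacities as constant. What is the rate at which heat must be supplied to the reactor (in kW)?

Q_in = 17.8 kW

Extent of reaction ξ = 0.439 × 1760 = 772.64 mol/h
Reaction term: ξ·ΔH°_rxn = 772.64 × 16.3 = 12594 kJ/h
Sensible, feed 78.0→25 °C: -13619 kJ/h
Outlet flows (mol/h): A 987.36, B 772.64
Sensible, products 25→258 °C: 65092 kJ/h
Q = ΔH = 64068 kJ/h = 17.797 kW
Heat supplied = 17.797 kW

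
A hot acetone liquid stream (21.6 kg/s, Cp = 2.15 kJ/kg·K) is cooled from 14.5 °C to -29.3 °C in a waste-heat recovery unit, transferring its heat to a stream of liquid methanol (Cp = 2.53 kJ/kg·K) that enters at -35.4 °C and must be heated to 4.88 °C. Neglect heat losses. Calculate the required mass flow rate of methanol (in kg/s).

Heat released by hot stream: Q = 21.6 × 2.15 × (14.5 − -29.3) = 2034.1 kJ/s
Energy balance on cold side (adiabatic exchanger): Q = ṁ_c·Cp_c·(T_c,out − T_c,in)
ṁ_c = 2034.1 / [2.53 × (4.88 − -35.4)] = 19.96 kg/s

ṁ_c = 20.0 kg/s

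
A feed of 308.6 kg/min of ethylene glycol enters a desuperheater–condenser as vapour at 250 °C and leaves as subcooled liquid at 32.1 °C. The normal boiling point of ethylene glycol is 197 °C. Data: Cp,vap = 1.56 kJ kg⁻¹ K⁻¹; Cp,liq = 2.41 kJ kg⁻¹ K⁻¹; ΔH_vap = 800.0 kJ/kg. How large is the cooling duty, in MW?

vapour 250→197 °C: -82.68 kJ/kg
condensation at 197 °C: -800 kJ/kg
liquid 197→32.1 °C: -397.41 kJ/kg
Δh = -82.68 + -800 + -397.41 = -1280.1 kJ/kg
Q = ṁ·Δh = 308.6 kg/min × -1280.1 kJ/kg = -395040 kJ/min
|Q| = 6583.9 kW = 6.5839 MW

Q_c = 6.58 MW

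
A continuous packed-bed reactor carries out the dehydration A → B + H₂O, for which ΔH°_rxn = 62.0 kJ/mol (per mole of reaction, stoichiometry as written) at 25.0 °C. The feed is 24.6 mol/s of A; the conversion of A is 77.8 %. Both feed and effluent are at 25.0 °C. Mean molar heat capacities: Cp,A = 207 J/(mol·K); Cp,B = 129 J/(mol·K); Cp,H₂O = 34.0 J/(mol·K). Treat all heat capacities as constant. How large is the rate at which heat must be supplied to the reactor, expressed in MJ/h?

Extent of reaction ξ = 0.778 × 24.6 = 19.139 mol/s
Reaction term: ξ·ΔH°_rxn = 19.139 × 62.0 = 1186.6 kJ/s
Q = ΔH = 1186.6 kJ/s = 1186.6 kW
Heat supplied = 4271.8 MJ/h

Q_in = 4270 MJ/h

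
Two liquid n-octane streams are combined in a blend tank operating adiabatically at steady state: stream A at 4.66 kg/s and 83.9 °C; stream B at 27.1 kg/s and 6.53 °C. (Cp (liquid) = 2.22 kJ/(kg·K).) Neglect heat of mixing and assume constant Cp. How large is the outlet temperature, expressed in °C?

Energy balance with Q = 0: Σ ṁᵢCp,ᵢ(T_out − Tᵢ) = 0
Σ ṁᵢCp,ᵢTᵢ = 4.66×2.22×83.9 + 27.1×2.22×6.53 = 1260.8
Σ ṁᵢCp,ᵢ = 4.66×2.22 + 27.1×2.22 = 70.507
T_out = 1260.8 / 70.507 = 17.882 °C

T_out = 17.9 °C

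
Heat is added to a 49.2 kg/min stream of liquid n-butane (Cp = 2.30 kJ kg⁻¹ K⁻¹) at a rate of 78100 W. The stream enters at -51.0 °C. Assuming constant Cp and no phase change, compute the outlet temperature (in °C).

Q = 78100 W = 4686 kJ/min
ΔT = Q/(ṁ·Cp) = 4686/(49.2×2.30) = 41.41 K
T_out = -51.0 + 41.41 = -9.5896 °C

T_out = -9.59 °C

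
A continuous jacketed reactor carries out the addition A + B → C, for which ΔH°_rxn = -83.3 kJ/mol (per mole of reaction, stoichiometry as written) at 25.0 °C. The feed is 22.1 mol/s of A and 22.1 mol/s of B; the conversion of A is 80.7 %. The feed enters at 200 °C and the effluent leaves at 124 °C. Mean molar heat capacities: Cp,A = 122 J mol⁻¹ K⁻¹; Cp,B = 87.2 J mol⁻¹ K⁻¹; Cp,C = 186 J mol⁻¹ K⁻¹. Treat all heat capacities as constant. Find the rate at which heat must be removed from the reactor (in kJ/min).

Q_out = 113000 kJ/min

Extent of reaction ξ = 0.807 × 22.1 = 17.835 mol/s
Reaction term: ξ·ΔH°_rxn = 17.835 × -83.3 = -1485.6 kJ/s
Sensible, feed 200→25 °C: -809.08 kJ/s
Outlet flows (mol/s): A 4.2653, B 4.2653, C 17.835
Sensible, products 25→124 °C: 416.75 kJ/s
Q = ΔH = -1878 kJ/s = -1878 kW
Heat removed = 112680 kJ/min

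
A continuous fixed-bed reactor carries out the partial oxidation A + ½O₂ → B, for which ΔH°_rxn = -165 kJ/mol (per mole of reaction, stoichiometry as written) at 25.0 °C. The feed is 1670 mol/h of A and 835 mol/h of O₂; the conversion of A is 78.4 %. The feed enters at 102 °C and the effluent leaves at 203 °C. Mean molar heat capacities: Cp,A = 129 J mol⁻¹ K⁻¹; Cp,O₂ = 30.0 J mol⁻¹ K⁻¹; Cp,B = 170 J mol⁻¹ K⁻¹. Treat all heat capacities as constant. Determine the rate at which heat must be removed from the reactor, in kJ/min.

Extent of reaction ξ = 0.784 × 1670 = 1309.3 mol/h
Reaction term: ξ·ΔH°_rxn = 1309.3 × -165 = -216030 kJ/h
Sensible, feed 102→25 °C: -18517 kJ/h
Outlet flows (mol/h): A 360.72, O₂ 180.36, B 1309.3
Sensible, products 25→203 °C: 48865 kJ/h
Q = ΔH = -185680 kJ/h = -51.579 kW
Heat removed = 3094.7 kJ/min

Q_out = 3090 kJ/min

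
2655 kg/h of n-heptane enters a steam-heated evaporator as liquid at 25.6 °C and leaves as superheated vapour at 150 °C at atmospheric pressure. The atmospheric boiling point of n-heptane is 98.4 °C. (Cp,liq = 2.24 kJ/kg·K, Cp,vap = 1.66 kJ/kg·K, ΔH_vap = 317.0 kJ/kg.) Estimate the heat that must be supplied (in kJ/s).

Q = 417 kJ/s

liquid 25.6→98.4 °C: 163.07 kJ/kg
vaporisation at 98.4 °C: 317 kJ/kg
vapour 98.4→150 °C: 85.656 kJ/kg
Δh = 163.07 + 317 + 85.656 = 565.73 kJ/kg
Q = ṁ·Δh = 2655 kg/h × 565.73 kJ/kg = 1.502e+06 kJ/h
|Q| = 417.22 kW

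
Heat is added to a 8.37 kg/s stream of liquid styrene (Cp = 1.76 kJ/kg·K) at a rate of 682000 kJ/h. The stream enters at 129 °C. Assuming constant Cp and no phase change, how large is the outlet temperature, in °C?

T_out = 142 °C

Q = 682000 kJ/h = 189.44 kJ/s
ΔT = Q/(ṁ·Cp) = 189.44/(8.37×1.76) = 12.86 K
T_out = 129 + 12.86 = 141.86 °C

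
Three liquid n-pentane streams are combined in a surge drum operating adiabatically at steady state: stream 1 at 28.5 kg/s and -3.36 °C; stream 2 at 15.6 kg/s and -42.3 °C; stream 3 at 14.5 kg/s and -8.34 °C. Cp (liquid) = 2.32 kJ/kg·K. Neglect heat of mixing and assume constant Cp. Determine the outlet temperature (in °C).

T_out = -15.0 °C

No heat crosses the boundary, so H_out = H_in.
Σ ṁᵢCp,ᵢTᵢ = 28.5×2.32×-3.36 + 15.6×2.32×-42.3 + 14.5×2.32×-8.34 = -2033.6
Σ ṁᵢCp,ᵢ = 28.5×2.32 + 15.6×2.32 + 14.5×2.32 = 135.95
T_out = -2033.6 / 135.95 = -14.959 °C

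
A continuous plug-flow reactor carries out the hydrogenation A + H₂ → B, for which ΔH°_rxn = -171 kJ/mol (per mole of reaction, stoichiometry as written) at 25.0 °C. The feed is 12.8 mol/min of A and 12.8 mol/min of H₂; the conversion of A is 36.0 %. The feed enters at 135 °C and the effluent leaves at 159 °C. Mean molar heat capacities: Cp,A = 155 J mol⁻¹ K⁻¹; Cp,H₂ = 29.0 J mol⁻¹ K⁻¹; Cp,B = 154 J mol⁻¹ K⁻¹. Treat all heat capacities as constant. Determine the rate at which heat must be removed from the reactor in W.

Extent of reaction ξ = 0.360 × 12.8 = 4.608 mol/min
Reaction term: ξ·ΔH°_rxn = 4.608 × -171 = -787.97 kJ/min
Sensible, feed 135→25 °C: -259.07 kJ/min
Outlet flows (mol/min): A 8.192, H₂ 8.192, B 4.608
Sensible, products 25→159 °C: 297.07 kJ/min
Q = ΔH = -749.97 kJ/min = -12.499 kW
Heat removed = 12499 W

Q_out = 12500 W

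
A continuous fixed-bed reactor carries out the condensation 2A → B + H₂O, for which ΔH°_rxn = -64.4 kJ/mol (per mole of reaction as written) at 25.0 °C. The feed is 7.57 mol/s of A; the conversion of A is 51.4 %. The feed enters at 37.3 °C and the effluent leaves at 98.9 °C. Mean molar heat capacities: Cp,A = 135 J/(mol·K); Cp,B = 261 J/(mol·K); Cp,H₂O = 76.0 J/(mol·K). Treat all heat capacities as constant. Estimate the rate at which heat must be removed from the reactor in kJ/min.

Q_out = 3160 kJ/min

Extent of reaction ξ = 0.514 × 7.57 / 2 = 1.9455 mol/s
Reaction term: ξ·ΔH°_rxn = 1.9455 × -64.4 = -125.29 kJ/s
Sensible, feed 37.3→25 °C: -12.57 kJ/s
Outlet flows (mol/s): A 3.679, B 1.9455, H₂O 1.9455
Sensible, products 25→98.9 °C: 85.155 kJ/s
Q = ΔH = -52.705 kJ/s = -52.705 kW
Heat removed = 3162.3 kJ/min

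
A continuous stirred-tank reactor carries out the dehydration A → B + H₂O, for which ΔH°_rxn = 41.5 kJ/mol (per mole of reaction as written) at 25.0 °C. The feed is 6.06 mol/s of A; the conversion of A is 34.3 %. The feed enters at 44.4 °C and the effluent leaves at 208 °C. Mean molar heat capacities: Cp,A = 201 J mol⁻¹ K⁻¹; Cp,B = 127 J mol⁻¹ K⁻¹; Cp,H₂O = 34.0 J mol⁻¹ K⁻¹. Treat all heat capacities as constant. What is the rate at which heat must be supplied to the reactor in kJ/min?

Extent of reaction ξ = 0.343 × 6.06 = 2.0786 mol/s
Reaction term: ξ·ΔH°_rxn = 2.0786 × 41.5 = 86.261 kJ/s
Sensible, feed 44.4→25 °C: -23.63 kJ/s
Outlet flows (mol/s): A 3.9814, B 2.0786, H₂O 2.0786
Sensible, products 25→208 °C: 207.69 kJ/s
Q = ΔH = 270.32 kJ/s = 270.32 kW
Heat supplied = 16219 kJ/min

Q_in = 16200 kJ/min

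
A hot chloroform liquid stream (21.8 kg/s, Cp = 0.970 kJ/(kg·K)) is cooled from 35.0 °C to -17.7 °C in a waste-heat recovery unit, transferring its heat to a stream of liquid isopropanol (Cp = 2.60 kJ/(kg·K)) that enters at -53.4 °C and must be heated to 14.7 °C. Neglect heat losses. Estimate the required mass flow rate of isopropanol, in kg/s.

Heat released by hot stream: Q = 21.8 × 0.970 × (35.0 − -17.7) = 1114.4 kJ/s
Energy balance on cold side (adiabatic exchanger): Q = ṁ_c·Cp_c·(T_c,out − T_c,in)
ṁ_c = 1114.4 / [2.60 × (14.7 − -53.4)] = 6.2939 kg/s

ṁ_c = 6.29 kg/s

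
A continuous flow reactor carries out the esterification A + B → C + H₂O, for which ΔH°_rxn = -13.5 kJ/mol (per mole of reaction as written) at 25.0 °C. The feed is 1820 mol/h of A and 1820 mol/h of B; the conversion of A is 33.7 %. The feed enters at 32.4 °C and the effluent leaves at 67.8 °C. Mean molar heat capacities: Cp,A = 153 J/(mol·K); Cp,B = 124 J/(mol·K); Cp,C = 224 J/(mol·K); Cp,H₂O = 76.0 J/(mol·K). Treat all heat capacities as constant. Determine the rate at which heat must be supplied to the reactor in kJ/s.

Q_in = 2.83 kJ/s

Extent of reaction ξ = 0.337 × 1820 = 613.34 mol/h
Reaction term: ξ·ΔH°_rxn = 613.34 × -13.5 = -8280.1 kJ/h
Sensible, feed 32.4→25 °C: -3730.6 kJ/h
Outlet flows (mol/h): A 1206.7, B 1206.7, C 613.34, H₂O 613.34
Sensible, products 25→67.8 °C: 22181 kJ/h
Q = ΔH = 10170 kJ/h = 2.8251 kW
Heat supplied = 2.8251 kJ/s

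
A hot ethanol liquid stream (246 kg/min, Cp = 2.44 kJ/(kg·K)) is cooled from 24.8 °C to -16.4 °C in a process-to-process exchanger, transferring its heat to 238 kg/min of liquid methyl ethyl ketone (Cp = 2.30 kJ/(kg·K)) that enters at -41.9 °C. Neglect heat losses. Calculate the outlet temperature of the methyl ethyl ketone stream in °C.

Heat released by hot stream: Q = 246 × 2.44 × (24.8 − -16.4) = 24730 kJ/min
Energy balance on cold side (adiabatic exchanger): Q = ṁ_c·Cp_c·(T_c,out − T_c,in)
T_c,out = -41.9 + 24730/(238 × 2.30) = 3.277 °C

T_c,out = 3.28 °C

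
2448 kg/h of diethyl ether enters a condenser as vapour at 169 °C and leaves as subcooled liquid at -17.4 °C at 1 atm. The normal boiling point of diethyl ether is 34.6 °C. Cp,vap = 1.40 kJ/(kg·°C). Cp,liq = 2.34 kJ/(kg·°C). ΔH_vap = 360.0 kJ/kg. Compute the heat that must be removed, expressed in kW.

vapour 169→34.6 °C: -188.16 kJ/kg
condensation at 34.6 °C: -360 kJ/kg
liquid 34.6→-17.4 °C: -121.68 kJ/kg
Δh = -188.16 + -360 + -121.68 = -669.84 kJ/kg
Q = ṁ·Δh = 2448 kg/h × -669.84 kJ/kg = -1.6398e+06 kJ/h
|Q| = 455.49 kW

Q_c = 455 kW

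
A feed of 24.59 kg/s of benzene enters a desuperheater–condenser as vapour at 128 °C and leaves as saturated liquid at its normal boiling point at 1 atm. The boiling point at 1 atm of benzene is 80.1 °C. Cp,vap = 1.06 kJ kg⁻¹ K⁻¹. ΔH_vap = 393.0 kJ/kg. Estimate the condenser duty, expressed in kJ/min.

Q_c = 655000 kJ/min

vapour 128→80.1 °C: -50.774 kJ/kg
condensation at 80.1 °C: -393 kJ/kg
Δh = -50.774 + -393 = -443.77 kJ/kg
Q = ṁ·Δh = 24.59 kg/s × -443.77 kJ/kg = -10912 kJ/s
|Q| = 10912 kW = 654740 kJ/min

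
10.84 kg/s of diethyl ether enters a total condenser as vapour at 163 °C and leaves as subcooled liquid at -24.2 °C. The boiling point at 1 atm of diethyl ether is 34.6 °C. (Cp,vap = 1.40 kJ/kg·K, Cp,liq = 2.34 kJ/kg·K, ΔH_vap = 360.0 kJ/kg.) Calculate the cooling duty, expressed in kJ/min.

vapour 163→34.6 °C: -179.76 kJ/kg
condensation at 34.6 °C: -360 kJ/kg
liquid 34.6→-24.2 °C: -137.59 kJ/kg
Δh = -179.76 + -360 + -137.59 = -677.35 kJ/kg
Q = ṁ·Δh = 10.84 kg/s × -677.35 kJ/kg = -7342.5 kJ/s
|Q| = 7342.5 kW = 440550 kJ/min

Q_c = 441000 kJ/min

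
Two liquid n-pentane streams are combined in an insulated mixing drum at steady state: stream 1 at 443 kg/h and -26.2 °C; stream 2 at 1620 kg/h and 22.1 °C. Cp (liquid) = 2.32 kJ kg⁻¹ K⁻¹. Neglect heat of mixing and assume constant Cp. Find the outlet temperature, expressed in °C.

T_out = 11.7 °C

Adiabatic, steady state ⇒ Σ ṁᵢCp,ᵢ(T_out − Tᵢ) = 0
T_out = Σ ṁᵢCp,ᵢTᵢ / Σ ṁᵢCp,ᵢ
      = 56133 / 4786.2 = 11.728 °C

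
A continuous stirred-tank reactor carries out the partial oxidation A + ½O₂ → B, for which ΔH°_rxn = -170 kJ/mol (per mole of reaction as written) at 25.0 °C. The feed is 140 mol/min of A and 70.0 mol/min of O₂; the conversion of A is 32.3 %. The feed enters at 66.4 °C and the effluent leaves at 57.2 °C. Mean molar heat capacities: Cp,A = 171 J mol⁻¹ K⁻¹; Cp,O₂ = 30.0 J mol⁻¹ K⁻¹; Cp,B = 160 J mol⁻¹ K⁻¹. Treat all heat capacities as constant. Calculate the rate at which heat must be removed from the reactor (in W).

Q_out = 133000 W

Extent of reaction ξ = 0.323 × 140 = 45.22 mol/min
Reaction term: ξ·ΔH°_rxn = 45.22 × -170 = -7687.4 kJ/min
Sensible, feed 66.4→25 °C: -1078.1 kJ/min
Outlet flows (mol/min): A 94.78, O₂ 47.39, B 45.22
Sensible, products 25→57.2 °C: 800.63 kJ/min
Q = ΔH = -7964.8 kJ/min = -132.75 kW
Heat removed = 132750 W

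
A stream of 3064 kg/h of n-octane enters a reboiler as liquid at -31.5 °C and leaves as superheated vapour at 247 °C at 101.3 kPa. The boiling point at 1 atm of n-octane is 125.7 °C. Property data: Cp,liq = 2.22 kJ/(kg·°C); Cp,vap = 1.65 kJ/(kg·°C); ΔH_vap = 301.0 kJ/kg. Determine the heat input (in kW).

liquid -31.5→125.7 °C: 348.98 kJ/kg
vaporisation at 125.7 °C: 301 kJ/kg
vapour 125.7→247 °C: 200.14 kJ/kg
Δh = 348.98 + 301 + 200.14 = 850.13 kJ/kg
Q = ṁ·Δh = 3064 kg/h × 850.13 kJ/kg = 2.6048e+06 kJ/h
|Q| = 723.55 kW

Q = 724 kW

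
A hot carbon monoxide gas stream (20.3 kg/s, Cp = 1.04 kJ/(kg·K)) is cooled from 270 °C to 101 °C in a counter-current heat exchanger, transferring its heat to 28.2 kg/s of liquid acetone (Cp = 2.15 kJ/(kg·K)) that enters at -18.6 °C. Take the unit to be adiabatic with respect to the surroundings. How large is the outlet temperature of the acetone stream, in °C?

Heat released by hot stream: Q = 20.3 × 1.04 × (270 − 101) = 3567.9 kJ/s
Energy balance on cold side (adiabatic exchanger): Q = ṁ_c·Cp_c·(T_c,out − T_c,in)
T_c,out = -18.6 + 3567.9/(28.2 × 2.15) = 40.248 °C

T_c,out = 40.2 °C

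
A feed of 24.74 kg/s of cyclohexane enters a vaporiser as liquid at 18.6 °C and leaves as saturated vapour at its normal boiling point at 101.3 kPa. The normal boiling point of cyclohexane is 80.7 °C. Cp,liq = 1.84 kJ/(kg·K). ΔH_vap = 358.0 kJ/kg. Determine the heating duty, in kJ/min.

Q = 701000 kJ/min

liquid 18.6→80.7 °C: 114.26 kJ/kg
vaporisation at 80.7 °C: 358 kJ/kg
Δh = 114.26 + 358 = 472.26 kJ/kg
Q = ṁ·Δh = 24.74 kg/s × 472.26 kJ/kg = 11684 kJ/s
|Q| = 11684 kW = 701030 kJ/min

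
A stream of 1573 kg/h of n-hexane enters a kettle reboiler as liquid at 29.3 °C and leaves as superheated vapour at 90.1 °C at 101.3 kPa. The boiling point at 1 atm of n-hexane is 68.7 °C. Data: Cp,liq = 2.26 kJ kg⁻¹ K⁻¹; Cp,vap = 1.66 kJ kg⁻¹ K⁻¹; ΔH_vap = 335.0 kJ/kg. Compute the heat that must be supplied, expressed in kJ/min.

liquid 29.3→68.7 °C: 89.044 kJ/kg
vaporisation at 68.7 °C: 335 kJ/kg
vapour 68.7→90.1 °C: 35.524 kJ/kg
Δh = 89.044 + 335 + 35.524 = 459.57 kJ/kg
Q = ṁ·Δh = 1573 kg/h × 459.57 kJ/kg = 722900 kJ/h
|Q| = 200.81 kW = 12048 kJ/min

Q = 12000 kJ/min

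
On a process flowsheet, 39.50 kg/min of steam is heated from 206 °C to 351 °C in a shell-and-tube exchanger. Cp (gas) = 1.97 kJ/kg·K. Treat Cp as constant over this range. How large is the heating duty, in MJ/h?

Q = ṁ·Cp·ΔT = 39.50 × 1.97 × (351 − 206) = 11283 kJ/min
Converting: 11283 / 60 s = 188.05 kW
Heating duty = 676.99 MJ/h

Q = 677 MJ/h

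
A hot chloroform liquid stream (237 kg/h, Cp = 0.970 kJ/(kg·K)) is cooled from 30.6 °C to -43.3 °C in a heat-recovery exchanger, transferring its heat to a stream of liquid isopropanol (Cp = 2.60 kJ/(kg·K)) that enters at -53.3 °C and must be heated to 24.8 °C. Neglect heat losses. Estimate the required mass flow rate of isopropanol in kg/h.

Heat released by hot stream: Q = 237 × 0.970 × (30.6 − -43.3) = 16989 kJ/h
Energy balance on cold side (adiabatic exchanger): Q = ṁ_c·Cp_c·(T_c,out − T_c,in)
ṁ_c = 16989 / [2.60 × (24.8 − -53.3)] = 83.664 kg/h

ṁ_c = 83.7 kg/h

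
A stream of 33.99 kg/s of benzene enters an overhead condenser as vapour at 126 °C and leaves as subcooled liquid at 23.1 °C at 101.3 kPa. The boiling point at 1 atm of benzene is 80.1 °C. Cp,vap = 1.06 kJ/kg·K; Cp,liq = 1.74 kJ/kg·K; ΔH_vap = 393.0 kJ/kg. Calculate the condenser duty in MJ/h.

vapour 126→80.1 °C: -48.654 kJ/kg
condensation at 80.1 °C: -393 kJ/kg
liquid 80.1→23.1 °C: -99.18 kJ/kg
Δh = -48.654 + -393 + -99.18 = -540.83 kJ/kg
Q = ṁ·Δh = 33.99 kg/s × -540.83 kJ/kg = -18383 kJ/s
|Q| = 18383 kW = 66179 MJ/h

Q_c = 66200 MJ/h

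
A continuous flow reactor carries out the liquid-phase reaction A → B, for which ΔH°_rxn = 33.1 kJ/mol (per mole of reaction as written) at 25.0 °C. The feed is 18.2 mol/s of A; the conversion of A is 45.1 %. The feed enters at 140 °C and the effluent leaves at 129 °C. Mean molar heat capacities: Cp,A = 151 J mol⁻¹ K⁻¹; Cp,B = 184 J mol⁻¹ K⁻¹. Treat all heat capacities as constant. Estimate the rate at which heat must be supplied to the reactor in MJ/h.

Extent of reaction ξ = 0.451 × 18.2 = 8.2082 mol/s
Reaction term: ξ·ΔH°_rxn = 8.2082 × 33.1 = 271.69 kJ/s
Sensible, feed 140→25 °C: -316.04 kJ/s
Outlet flows (mol/s): A 9.9918, B 8.2082
Sensible, products 25→129 °C: 313.98 kJ/s
Q = ΔH = 269.63 kJ/s = 269.63 kW
Heat supplied = 970.67 MJ/h

Q_in = 971 MJ/h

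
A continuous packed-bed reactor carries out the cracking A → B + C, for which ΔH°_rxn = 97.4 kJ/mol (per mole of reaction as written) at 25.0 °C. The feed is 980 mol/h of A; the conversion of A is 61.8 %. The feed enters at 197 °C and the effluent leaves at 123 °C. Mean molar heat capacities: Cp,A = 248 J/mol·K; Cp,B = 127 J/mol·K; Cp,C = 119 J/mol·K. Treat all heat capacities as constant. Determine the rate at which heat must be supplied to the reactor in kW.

Extent of reaction ξ = 0.618 × 980 = 605.64 mol/h
Reaction term: ξ·ΔH°_rxn = 605.64 × 97.4 = 58989 kJ/h
Sensible, feed 197→25 °C: -41803 kJ/h
Outlet flows (mol/h): A 374.36, B 605.64, C 605.64
Sensible, products 25→123 °C: 23699 kJ/h
Q = ΔH = 40886 kJ/h = 11.357 kW
Heat supplied = 11.357 kW

Q_in = 11.4 kW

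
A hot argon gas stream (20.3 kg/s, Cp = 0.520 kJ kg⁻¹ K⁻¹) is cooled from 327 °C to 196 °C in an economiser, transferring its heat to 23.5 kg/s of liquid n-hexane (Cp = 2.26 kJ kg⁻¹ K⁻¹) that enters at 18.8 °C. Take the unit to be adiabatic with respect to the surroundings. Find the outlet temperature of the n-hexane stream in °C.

Heat released by hot stream: Q = 20.3 × 0.520 × (327 − 196) = 1382.8 kJ/s
Energy balance on cold side (adiabatic exchanger): Q = ṁ_c·Cp_c·(T_c,out − T_c,in)
T_c,out = 18.8 + 1382.8/(23.5 × 2.26) = 44.837 °C

T_c,out = 44.8 °C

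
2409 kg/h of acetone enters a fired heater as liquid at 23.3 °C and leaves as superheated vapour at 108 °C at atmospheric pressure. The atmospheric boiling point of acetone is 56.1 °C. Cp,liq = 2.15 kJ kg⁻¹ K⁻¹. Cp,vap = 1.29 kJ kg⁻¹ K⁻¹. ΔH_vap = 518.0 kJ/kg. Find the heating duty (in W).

Q = 439000 W

liquid 23.3→56.1 °C: 70.52 kJ/kg
vaporisation at 56.1 °C: 518 kJ/kg
vapour 56.1→108 °C: 66.951 kJ/kg
Δh = 70.52 + 518 + 66.951 = 655.47 kJ/kg
Q = ṁ·Δh = 2409 kg/h × 655.47 kJ/kg = 1.579e+06 kJ/h
|Q| = 438.62 kW = 438620 W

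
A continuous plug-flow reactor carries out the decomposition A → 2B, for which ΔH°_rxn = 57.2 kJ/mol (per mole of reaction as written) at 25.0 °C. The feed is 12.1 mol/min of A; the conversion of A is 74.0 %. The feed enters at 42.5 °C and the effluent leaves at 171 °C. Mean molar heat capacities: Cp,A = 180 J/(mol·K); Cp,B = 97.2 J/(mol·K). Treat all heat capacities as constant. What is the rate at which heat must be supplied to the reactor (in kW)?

Extent of reaction ξ = 0.740 × 12.1 = 8.954 mol/min
Reaction term: ξ·ΔH°_rxn = 8.954 × 57.2 = 512.17 kJ/min
Sensible, feed 42.5→25 °C: -38.115 kJ/min
Outlet flows (mol/min): A 3.146, B 17.908
Sensible, products 25→171 °C: 336.81 kJ/min
Q = ΔH = 810.87 kJ/min = 13.514 kW
Heat supplied = 13.514 kW

Q_in = 13.5 kW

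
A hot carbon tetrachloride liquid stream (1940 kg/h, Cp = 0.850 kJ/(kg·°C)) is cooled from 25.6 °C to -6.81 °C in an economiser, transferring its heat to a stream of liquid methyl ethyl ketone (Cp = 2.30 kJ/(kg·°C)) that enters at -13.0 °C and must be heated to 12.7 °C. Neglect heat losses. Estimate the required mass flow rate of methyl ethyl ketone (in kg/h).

Heat released by hot stream: Q = 1940 × 0.850 × (25.6 − -6.81) = 53444 kJ/h
Energy balance on cold side (adiabatic exchanger): Q = ṁ_c·Cp_c·(T_c,out − T_c,in)
ṁ_c = 53444 / [2.30 × (12.7 − -13.0)] = 904.15 kg/h

ṁ_c = 904 kg/h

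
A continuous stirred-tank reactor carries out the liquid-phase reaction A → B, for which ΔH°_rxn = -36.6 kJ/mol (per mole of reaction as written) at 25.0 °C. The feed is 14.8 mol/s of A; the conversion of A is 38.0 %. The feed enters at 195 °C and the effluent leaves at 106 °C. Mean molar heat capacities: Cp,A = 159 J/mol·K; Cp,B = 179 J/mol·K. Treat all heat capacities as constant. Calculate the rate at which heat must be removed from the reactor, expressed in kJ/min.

Extent of reaction ξ = 0.380 × 14.8 = 5.624 mol/s
Reaction term: ξ·ΔH°_rxn = 5.624 × -36.6 = -205.84 kJ/s
Sensible, feed 195→25 °C: -400.04 kJ/s
Outlet flows (mol/s): A 9.176, B 5.624
Sensible, products 25→106 °C: 199.72 kJ/s
Q = ΔH = -406.16 kJ/s = -406.16 kW
Heat removed = 24370 kJ/min

Q_out = 24400 kJ/min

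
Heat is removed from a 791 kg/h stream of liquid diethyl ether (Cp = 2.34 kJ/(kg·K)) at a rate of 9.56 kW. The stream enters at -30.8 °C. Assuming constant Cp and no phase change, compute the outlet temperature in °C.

T_out = -49.4 °C

Q = 9.56 kW = 34416 kJ/h
ΔT = Q/(ṁ·Cp) = 34416/(791×2.34) = 18.594 K
T_out = -30.8 − 18.594 = -49.394 °C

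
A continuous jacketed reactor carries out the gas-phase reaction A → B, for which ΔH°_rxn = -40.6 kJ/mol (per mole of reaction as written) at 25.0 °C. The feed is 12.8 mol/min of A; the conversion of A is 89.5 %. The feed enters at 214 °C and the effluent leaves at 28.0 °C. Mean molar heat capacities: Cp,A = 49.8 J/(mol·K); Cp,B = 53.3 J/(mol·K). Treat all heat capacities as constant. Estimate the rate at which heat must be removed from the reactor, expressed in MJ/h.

Extent of reaction ξ = 0.895 × 12.8 = 11.456 mol/min
Reaction term: ξ·ΔH°_rxn = 11.456 × -40.6 = -465.11 kJ/min
Sensible, feed 214→25 °C: -120.48 kJ/min
Outlet flows (mol/min): A 1.344, B 11.456
Sensible, products 25→28.0 °C: 2.0326 kJ/min
Q = ΔH = -583.56 kJ/min = -9.726 kW
Heat removed = 35.013 MJ/h

Q_out = 35.0 MJ/h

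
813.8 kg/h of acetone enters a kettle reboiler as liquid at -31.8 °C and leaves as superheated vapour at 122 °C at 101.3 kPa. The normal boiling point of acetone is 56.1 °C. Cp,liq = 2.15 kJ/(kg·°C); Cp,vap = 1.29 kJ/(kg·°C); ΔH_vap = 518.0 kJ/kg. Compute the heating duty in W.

Q = 179000 W

liquid -31.8→56.1 °C: 188.99 kJ/kg
vaporisation at 56.1 °C: 518 kJ/kg
vapour 56.1→122 °C: 85.011 kJ/kg
Δh = 188.99 + 518 + 85.011 = 792 kJ/kg
Q = ṁ·Δh = 813.8 kg/h × 792 kJ/kg = 644530 kJ/h
|Q| = 179.04 kW = 179040 W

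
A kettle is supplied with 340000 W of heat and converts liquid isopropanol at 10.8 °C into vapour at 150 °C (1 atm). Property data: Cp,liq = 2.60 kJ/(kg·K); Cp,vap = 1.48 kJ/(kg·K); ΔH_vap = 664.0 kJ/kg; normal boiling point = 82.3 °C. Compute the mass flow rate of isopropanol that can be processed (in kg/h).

Δh = 2.60×(82.3−10.8) + 664.0 + 1.48×(150−82.3) = 950.1 kJ/kg
Q = 340000 W = 340 kJ/s = 1.224e+06 kJ/h
ṁ = Q/Δh = 1.224e+06 / 950.1 = 1288.3 kg/h

ṁ = 1290 kg/h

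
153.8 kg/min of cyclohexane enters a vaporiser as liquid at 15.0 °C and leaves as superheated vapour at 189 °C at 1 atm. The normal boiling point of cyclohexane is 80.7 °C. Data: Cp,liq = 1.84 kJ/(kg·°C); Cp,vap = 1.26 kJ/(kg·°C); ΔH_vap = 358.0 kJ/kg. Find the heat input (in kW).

Q = 1580 kW

liquid 15.0→80.7 °C: 120.89 kJ/kg
vaporisation at 80.7 °C: 358 kJ/kg
vapour 80.7→189 °C: 136.46 kJ/kg
Δh = 120.89 + 358 + 136.46 = 615.35 kJ/kg
Q = ṁ·Δh = 153.8 kg/min × 615.35 kJ/kg = 94640 kJ/min
|Q| = 1577.3 kW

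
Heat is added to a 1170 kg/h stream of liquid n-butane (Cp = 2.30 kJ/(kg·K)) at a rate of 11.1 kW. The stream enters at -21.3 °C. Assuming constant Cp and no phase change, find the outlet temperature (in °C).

T_out = -6.45 °C

Q = 11.1 kW = 39960 kJ/h
ΔT = Q/(ṁ·Cp) = 39960/(1170×2.30) = 14.849 K
T_out = -21.3 + 14.849 = -6.4505 °C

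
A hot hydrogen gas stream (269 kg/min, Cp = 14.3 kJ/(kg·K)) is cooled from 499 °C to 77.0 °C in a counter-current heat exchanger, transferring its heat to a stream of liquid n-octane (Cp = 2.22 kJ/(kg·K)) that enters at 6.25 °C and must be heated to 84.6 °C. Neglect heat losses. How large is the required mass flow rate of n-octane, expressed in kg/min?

Heat released by hot stream: Q = 269 × 14.3 × (499 − 77.0) = 1.6233e+06 kJ/min
Energy balance on cold side (adiabatic exchanger): Q = ṁ_c·Cp_c·(T_c,out − T_c,in)
ṁ_c = 1.6233e+06 / [2.22 × (84.6 − 6.25)] = 9332.7 kg/min

ṁ_c = 9330 kg/min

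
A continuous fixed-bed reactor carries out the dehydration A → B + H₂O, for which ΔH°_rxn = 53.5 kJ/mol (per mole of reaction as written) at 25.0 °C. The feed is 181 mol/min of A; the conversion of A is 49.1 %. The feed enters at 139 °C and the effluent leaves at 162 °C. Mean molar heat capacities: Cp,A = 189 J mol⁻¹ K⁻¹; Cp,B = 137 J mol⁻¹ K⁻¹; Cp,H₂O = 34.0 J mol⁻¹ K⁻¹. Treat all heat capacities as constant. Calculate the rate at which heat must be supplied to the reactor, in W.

Q_in = 88700 W

Extent of reaction ξ = 0.491 × 181 = 88.871 mol/min
Reaction term: ξ·ΔH°_rxn = 88.871 × 53.5 = 4754.6 kJ/min
Sensible, feed 139→25 °C: -3899.8 kJ/min
Outlet flows (mol/min): A 92.129, B 88.871, H₂O 88.871
Sensible, products 25→162 °C: 4467.5 kJ/min
Q = ΔH = 5322.2 kJ/min = 88.704 kW
Heat supplied = 88704 W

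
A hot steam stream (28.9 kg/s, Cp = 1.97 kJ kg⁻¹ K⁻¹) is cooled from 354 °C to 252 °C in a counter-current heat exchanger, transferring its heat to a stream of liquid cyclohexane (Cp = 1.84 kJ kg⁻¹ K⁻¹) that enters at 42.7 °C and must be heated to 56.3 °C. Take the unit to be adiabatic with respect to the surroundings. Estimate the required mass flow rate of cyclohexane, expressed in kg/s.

ṁ_c = 232 kg/s

Heat released by hot stream: Q = 28.9 × 1.97 × (354 − 252) = 5807.2 kJ/s
Energy balance on cold side (adiabatic exchanger): Q = ṁ_c·Cp_c·(T_c,out − T_c,in)
ṁ_c = 5807.2 / [1.84 × (56.3 − 42.7)] = 232.06 kg/s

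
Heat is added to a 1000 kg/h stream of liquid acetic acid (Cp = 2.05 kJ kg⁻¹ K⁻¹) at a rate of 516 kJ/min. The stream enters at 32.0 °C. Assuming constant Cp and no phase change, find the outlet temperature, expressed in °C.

T_out = 47.1 °C

Q = 516 kJ/min = 30960 kJ/h
ΔT = Q/(ṁ·Cp) = 30960/(1000×2.05) = 15.102 K
T_out = 32.0 + 15.102 = 47.102 °C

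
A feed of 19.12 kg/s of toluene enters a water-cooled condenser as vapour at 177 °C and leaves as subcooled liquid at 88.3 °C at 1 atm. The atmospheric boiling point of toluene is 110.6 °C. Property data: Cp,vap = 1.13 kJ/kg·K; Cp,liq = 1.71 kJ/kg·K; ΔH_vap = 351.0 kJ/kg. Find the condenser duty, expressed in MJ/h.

vapour 177→110.6 °C: -75.032 kJ/kg
condensation at 110.6 °C: -351 kJ/kg
liquid 110.6→88.3 °C: -38.133 kJ/kg
Δh = -75.032 + -351 + -38.133 = -464.16 kJ/kg
Q = ṁ·Δh = 19.12 kg/s × -464.16 kJ/kg = -8874.8 kJ/s
|Q| = 8874.8 kW = 31949 MJ/h

Q_c = 31900 MJ/h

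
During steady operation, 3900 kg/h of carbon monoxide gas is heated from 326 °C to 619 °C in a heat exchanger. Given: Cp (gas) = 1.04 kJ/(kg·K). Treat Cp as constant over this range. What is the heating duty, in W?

Q = ṁ·Cp·ΔT = 3900 × 1.04 × (619 − 326) = 1.1884e+06 kJ/h
Converting: 1.1884e+06 / 3600 s = 330.11 kW
Heating duty = 330110 W

Q = 330000 W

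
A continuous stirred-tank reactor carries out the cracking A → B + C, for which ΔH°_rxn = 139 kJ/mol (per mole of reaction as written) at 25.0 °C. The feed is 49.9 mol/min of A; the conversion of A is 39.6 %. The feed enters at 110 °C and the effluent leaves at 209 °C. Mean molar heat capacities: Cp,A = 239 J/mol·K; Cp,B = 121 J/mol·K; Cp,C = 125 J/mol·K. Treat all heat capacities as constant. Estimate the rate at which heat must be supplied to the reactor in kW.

Extent of reaction ξ = 0.396 × 49.9 = 19.76 mol/min
Reaction term: ξ·ΔH°_rxn = 19.76 × 139 = 2746.7 kJ/min
Sensible, feed 110→25 °C: -1013.7 kJ/min
Outlet flows (mol/min): A 30.14, B 19.76, C 19.76
Sensible, products 25→209 °C: 2219.9 kJ/min
Q = ΔH = 3952.8 kJ/min = 65.881 kW
Heat supplied = 65.881 kW

Q_in = 65.9 kW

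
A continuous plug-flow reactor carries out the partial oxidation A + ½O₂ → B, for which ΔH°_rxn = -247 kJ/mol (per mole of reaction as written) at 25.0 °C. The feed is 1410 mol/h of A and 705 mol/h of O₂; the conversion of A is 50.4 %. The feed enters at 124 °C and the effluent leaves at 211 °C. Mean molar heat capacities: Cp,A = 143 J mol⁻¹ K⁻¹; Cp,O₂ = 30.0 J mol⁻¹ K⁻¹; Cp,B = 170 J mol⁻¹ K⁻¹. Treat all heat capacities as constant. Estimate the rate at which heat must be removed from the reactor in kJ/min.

Q_out = 2580 kJ/min

Extent of reaction ξ = 0.504 × 1410 = 710.64 mol/h
Reaction term: ξ·ΔH°_rxn = 710.64 × -247 = -175530 kJ/h
Sensible, feed 124→25 °C: -22055 kJ/h
Outlet flows (mol/h): A 699.36, O₂ 349.68, B 710.64
Sensible, products 25→211 °C: 43023 kJ/h
Q = ΔH = -154560 kJ/h = -42.933 kW
Heat removed = 2576 kJ/min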